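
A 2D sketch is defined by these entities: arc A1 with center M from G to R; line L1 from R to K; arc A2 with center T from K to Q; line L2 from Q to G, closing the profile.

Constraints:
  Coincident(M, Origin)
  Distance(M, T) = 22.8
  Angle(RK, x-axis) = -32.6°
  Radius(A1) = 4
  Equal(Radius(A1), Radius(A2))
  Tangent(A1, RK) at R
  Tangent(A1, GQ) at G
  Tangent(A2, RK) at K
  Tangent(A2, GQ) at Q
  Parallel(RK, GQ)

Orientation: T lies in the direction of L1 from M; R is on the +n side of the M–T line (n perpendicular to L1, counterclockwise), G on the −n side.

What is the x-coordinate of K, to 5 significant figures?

21.363

The slot axis is L1's direction at -32.6°, so u = (cos -32.6°, sin -32.6°) = (0.84245, -0.53877) and n = (−sin -32.6°, cos -32.6°) = (0.53877, 0.84245). M is at the origin and T lies 22.8 along u from M, so T = 22.8·u = (19.208, -12.284). Tangency of A1 to both parallel lines with radius 4.0 puts R and G at M ± 4.0·n: R = (2.1551, 3.3698), G = (-2.1551, -3.3698). Equal radii place K and Q the same way about T: K = T + 4.0·n = (21.363, -8.9142), Q = T − 4.0·n = (17.053, -15.654). So K.x = 21.363.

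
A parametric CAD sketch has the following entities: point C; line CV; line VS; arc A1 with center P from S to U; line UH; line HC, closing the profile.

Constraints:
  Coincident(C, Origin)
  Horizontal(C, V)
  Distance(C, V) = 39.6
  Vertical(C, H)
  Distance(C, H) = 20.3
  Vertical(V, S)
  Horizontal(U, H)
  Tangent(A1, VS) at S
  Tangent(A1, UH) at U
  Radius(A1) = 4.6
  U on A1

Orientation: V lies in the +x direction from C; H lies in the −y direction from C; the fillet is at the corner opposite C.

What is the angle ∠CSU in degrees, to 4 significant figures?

66.63°

C is at the origin; C and V share the same y with |CV| = 39.6 and V on the +x side, so V = (39.60, 0.000). C and H share the same x with |CH| = 20.3 and H on the −y side, so H = (0.000, -20.30). The virtual corner opposite C is at (39.60, -20.30). Tangency of A1 to VS means the radius PS is perpendicular to VS and A1 meets UH tangentially, so PU is at right angles to UH, with radius 4.6, so the center P sits 4.6 in from both sides at P = (35.00, -15.70). That places the tangent points at S = (39.60, -15.70) on VS and U = (35.00, -20.30) on UH. Then cos ∠CSU = SC·SU / (|SC||SU|), giving 66.63°.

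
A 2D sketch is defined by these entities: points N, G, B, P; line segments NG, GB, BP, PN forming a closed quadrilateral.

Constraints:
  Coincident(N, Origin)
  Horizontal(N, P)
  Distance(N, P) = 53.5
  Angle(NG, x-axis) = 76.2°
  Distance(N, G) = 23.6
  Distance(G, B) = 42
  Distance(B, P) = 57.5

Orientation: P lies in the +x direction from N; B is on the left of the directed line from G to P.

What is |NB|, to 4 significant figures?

63.76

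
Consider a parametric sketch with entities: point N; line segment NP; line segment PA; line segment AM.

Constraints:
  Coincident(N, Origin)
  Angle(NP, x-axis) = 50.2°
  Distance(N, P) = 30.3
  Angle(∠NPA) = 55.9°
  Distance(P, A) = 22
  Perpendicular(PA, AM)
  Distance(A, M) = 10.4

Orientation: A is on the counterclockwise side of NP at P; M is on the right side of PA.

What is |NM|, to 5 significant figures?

35.842

∠NPA = 55.9°, so PA runs at 50.2° + (180° − 55.9°) = 174.30° from the x-axis; with |PA| = 22.0, A = P + 22.0·(cos 174.30°, sin 174.30°) = (-2.4959, 25.464). PA is perpendicular to AM; with |AM| = 10.4 on the right of PA, M = A + 10.4·(0.099320, 0.99506) = (-1.4630, 35.813). Then |NM| = |M − N| = 35.842.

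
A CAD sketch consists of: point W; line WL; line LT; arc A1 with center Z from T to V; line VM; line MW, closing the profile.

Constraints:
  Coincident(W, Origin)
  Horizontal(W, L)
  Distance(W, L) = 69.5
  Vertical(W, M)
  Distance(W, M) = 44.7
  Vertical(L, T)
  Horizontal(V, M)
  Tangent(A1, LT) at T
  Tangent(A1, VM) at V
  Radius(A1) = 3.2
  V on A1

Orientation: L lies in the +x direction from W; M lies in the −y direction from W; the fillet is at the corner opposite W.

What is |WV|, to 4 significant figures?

79.96

W is at the origin; W and L share the same y with |WL| = 69.5 and L on the +x side, so L = (69.50, 0.000). W and M share the same x with |WM| = 44.7 and M on the −y side, so M = (0.000, -44.70). The virtual corner opposite W is at (69.50, -44.70). A1 meets LT tangentially, so ZT is at right angles to LT and the tangent condition forces ZV to be normal to VM, with radius 3.2, so the center Z sits 3.2 in from both sides at Z = (66.30, -41.50). That places the tangent points at T = (69.50, -41.50) on LT and V = (66.30, -44.70) on VM. Then |WV| = |V − W| = 79.96.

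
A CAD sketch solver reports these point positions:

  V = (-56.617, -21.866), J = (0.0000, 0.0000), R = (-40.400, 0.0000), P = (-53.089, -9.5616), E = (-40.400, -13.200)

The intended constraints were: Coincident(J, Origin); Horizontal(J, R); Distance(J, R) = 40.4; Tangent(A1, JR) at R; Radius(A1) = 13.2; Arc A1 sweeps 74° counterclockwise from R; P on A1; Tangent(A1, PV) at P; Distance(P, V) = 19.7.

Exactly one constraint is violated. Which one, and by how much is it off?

Distance(P, V) = 19.7 — off by 6.90.

J = (0.00, 0.00) ✓; J.y = 0.00, R.y = 0.00 ✓; |JR| = 40.40 ✓; ∠(ER, RJ) = 90.00° ✓; |ER| = 13.20 ✓; bearing(E→P) − bearing(E→R) = 74.00° ✓; |EP| = 13.20 ✓; ∠(EP, PV) = 90.00° ✓; |PV| = 12.80 ✗.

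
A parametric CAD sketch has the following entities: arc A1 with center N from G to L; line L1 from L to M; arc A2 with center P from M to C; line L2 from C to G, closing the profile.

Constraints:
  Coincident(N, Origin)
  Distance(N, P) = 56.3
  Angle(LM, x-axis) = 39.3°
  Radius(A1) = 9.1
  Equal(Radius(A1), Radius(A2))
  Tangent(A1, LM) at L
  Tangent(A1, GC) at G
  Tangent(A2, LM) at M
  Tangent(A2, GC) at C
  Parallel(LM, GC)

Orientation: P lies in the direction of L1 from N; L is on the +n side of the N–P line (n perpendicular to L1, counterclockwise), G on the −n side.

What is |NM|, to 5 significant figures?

57.031

The slot axis is L1's direction at 39.3°, so u = (cos 39.3°, sin 39.3°) = (0.77384, 0.63338) and n = (−sin 39.3°, cos 39.3°) = (-0.63338, 0.77384). N is at the origin and P lies 56.3 along u from N, so P = 56.3·u = (43.567, 35.659). Tangency of A1 to both parallel lines with radius 9.1 puts L and G at N ± 9.1·n: L = (-5.7638, 7.0419), G = (5.7638, -7.0419). Equal radii place M and C the same way about P: M = P + 9.1·n = (37.803, 42.701), C = P − 9.1·n = (49.331, 28.617). Then |NM| = |M − N| = 57.031.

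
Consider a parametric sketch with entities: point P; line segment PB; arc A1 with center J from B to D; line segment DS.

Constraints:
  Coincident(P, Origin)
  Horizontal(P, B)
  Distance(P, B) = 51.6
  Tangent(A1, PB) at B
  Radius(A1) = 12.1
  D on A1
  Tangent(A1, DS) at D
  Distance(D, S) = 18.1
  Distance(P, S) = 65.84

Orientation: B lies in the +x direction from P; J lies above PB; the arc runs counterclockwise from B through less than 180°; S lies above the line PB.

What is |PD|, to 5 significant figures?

65.033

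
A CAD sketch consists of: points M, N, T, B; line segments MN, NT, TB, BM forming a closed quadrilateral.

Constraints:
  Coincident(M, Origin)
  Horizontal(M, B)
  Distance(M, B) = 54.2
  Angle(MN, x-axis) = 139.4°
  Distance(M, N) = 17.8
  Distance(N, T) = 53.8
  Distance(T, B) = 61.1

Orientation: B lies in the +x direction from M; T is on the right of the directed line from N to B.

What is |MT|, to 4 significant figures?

38.88

Checks: |NT| = 53.80 ✓; |TB| = 61.10 ✓.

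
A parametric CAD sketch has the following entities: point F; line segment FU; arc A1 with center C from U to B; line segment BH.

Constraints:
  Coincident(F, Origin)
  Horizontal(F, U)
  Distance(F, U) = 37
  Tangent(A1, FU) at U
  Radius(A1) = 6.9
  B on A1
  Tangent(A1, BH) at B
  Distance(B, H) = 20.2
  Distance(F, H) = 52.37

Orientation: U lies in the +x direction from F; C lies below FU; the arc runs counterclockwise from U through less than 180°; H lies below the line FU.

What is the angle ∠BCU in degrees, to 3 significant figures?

131°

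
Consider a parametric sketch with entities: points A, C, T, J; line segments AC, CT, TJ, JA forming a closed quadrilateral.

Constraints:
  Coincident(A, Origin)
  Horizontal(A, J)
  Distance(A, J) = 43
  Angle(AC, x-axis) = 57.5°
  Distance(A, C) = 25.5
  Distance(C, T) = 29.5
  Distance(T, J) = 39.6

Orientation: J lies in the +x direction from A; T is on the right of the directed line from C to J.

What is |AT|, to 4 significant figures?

7.431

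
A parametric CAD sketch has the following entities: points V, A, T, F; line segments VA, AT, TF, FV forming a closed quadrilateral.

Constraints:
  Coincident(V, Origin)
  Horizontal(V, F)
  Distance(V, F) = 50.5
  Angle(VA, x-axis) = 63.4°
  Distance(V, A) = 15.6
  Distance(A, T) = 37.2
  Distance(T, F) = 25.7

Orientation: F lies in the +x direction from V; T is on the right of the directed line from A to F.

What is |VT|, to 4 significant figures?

33.61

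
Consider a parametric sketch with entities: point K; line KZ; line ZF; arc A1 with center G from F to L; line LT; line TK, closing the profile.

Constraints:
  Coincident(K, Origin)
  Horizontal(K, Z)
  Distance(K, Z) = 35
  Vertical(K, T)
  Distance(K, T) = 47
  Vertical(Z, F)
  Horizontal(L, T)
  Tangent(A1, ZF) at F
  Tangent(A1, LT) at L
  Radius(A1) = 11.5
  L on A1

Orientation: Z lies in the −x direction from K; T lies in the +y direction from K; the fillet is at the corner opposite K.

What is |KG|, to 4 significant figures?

42.57

KT is vertical with |KT| = 47.0 and T on the +y side, so T = (0.000, 47.00). The virtual corner opposite K is at (-35.00, 47.00). Since A1 is tangent to ZF there, GF ⟂ ZF and tangency of A1 to LT means the radius GL is perpendicular to LT, with radius 11.5, so the center G sits 11.5 in from both sides at G = (-23.50, 35.50). Then |KG| = |G − K| = 42.57.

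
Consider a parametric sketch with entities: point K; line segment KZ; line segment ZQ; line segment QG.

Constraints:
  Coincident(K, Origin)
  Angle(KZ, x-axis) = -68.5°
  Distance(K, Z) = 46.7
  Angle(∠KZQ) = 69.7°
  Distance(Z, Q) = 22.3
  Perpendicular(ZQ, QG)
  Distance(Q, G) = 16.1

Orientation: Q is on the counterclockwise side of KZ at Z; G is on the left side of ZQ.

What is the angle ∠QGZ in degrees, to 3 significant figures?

54.2°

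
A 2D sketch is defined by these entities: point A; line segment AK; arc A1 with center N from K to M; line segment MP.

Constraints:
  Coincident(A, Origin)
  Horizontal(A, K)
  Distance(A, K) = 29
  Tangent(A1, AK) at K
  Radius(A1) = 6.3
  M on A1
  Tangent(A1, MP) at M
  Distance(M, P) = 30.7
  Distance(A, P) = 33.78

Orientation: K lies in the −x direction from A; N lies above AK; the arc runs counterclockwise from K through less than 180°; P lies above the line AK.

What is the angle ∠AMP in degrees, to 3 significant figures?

75.8°

Checks: |NM| = 6.300 ✓; ∠(NM, MP) = 90.00° ✓; |MP| = 30.70 ✓; |AP| = 33.78 ✓.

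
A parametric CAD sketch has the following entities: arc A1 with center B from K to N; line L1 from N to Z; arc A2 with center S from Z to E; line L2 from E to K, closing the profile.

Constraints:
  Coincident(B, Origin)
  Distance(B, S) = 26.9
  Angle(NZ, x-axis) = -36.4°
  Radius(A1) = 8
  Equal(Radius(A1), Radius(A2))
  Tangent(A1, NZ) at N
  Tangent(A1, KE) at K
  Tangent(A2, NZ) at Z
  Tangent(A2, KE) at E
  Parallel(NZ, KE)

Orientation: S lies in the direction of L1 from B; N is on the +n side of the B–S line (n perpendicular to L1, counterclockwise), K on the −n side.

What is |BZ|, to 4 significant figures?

28.06

The slot axis is L1's direction at -36.4°, so u = (cos -36.4°, sin -36.4°) = (0.8049, -0.5934) and n = (−sin -36.4°, cos -36.4°) = (0.5934, 0.8049). B is at the origin and S lies 26.9 along u from B, so S = 26.9·u = (21.65, -15.96). Tangency of A1 to both parallel lines with radius 8.0 puts N and K at B ± 8.0·n: N = (4.747, 6.439), K = (-4.747, -6.439). Equal radii place Z and E the same way about S: Z = S + 8.0·n = (26.40, -9.524), E = S − 8.0·n = (16.90, -22.40). Then |BZ| = |Z − B| = 28.06.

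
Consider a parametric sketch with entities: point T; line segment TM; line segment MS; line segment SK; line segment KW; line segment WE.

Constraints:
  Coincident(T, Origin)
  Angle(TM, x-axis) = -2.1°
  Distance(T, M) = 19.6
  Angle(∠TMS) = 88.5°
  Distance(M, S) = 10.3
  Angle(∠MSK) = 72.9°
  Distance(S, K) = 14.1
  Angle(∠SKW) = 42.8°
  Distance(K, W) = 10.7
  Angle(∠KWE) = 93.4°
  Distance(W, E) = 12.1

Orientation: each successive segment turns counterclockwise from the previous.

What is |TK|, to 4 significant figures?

8.321

T is at the origin; TM runs at -2.1° with length 19.6, so M = (19.59, -0.7182). ∠TMS = 88.5° gives MS at 89.40° from the x-axis; with |MS| = 10.3, S = (19.69, 9.581). ∠MSK = 72.9° gives SK at -163.5° from the x-axis; with |SK| = 14.1, K = (6.175, 5.577). Then |TK| = |K − T| = 8.321.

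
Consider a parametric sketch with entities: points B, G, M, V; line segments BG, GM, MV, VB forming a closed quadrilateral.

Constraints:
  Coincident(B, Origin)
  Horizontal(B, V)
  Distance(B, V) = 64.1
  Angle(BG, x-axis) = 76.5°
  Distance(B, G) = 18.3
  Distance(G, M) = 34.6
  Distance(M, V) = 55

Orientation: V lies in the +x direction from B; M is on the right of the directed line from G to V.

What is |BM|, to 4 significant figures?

19.74

B is at the origin; BV is horizontal with |BV| = 64.1 and V in +x, so V = (64.1, 0). BG runs at 76.5° with |BG| = 18.3, so G = (4.272, 17.79). M is determined by |GM| = 34.6 and |MV| = 55.0 together: it lies at the intersection of circle(G, 34.6) and circle(V, 55.0). With |GV| = 62.42, the foot of the radical line on GV is 16.57 from G and the perpendicular offset is √(34.6² − 16.57²) = 30.38. Taking the right-of-GV solution: M = (11.49, -16.04).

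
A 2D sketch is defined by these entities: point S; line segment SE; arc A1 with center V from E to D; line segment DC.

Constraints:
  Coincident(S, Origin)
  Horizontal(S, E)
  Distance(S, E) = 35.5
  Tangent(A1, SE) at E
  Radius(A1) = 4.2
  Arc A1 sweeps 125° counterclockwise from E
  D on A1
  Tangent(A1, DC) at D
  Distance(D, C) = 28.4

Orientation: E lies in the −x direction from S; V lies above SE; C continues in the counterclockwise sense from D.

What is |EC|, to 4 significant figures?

32.52

S is at the origin; SE is horizontal with |SE| = 35.5 and E on the −x side, so E = (-35.50, 0.000). Since A1 is tangent to SE there, VE ⟂ SE, so V = E + (0, 4.2) = (-35.50, 4.200). On A1, E sits at bearing -90° from V; a 125° counterclockwise sweep puts D at bearing 35°, so D = V + 4.2·(cos 35°, sin 35°) = (-32.06, 6.609). The tangent condition forces VD to be normal to DC, so DC runs along (−sin 35°, cos 35°); with |DC| = 28.4, C = (-48.35, 29.87). Then |EC| = |C − E| = 32.52.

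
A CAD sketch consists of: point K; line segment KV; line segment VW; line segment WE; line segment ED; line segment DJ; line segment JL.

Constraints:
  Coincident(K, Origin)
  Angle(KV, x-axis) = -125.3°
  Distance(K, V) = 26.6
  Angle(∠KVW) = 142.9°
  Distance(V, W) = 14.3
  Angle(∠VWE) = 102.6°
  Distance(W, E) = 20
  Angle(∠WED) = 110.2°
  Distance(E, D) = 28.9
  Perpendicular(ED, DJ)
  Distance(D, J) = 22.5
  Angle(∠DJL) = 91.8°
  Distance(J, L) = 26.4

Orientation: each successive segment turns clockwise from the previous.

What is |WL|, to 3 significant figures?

10.5

K is at the origin; KV runs at -125.3° with length 26.6, so V = (-15.4, -21.7). ∠KVW = 142.9° gives VW at -162° from the x-axis; with |VW| = 14.3, W = (-29.0, -26.0). ∠VWE = 102.6° gives WE at 120° from the x-axis; with |WE| = 20.0, E = (-39.1, -8.75). ∠WED = 110.2° gives ED at 50.4° from the x-axis; with |ED| = 28.9, D = (-20.6, 13.5). ED is perpendicular to DJ, so DJ runs at -39.6°; with |DJ| = 22.5, J = (-3.30, -0.822). ∠DJL = 91.8° gives JL at -128° from the x-axis; with |JL| = 26.4, L = (-19.5, -21.7). Then |WL| = |L − W| = 10.5.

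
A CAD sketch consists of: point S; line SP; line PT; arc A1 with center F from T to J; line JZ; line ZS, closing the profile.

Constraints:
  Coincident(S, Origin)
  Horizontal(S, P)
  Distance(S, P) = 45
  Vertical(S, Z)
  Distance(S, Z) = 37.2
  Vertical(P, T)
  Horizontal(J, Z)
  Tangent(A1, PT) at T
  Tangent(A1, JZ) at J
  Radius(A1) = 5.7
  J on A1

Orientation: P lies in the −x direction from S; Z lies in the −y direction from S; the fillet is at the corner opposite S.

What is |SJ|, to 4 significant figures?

54.11

S is at the origin; SP is horizontal with |SP| = 45.0 and P on the −x side, so P = (-45.00, 0.000). SZ is vertical with |SZ| = 37.2 and Z on the −y side, so Z = (0.000, -37.20). The virtual corner opposite S is at (-45.00, -37.20). Since A1 is tangent to PT there, FT ⟂ PT and A1 meets JZ tangentially, so FJ is at right angles to JZ, with radius 5.7, so the center F sits 5.7 in from both sides at F = (-39.30, -31.50). That places the tangent points at T = (-45.00, -31.50) on PT and J = (-39.30, -37.20) on JZ. Then |SJ| = |J − S| = 54.11.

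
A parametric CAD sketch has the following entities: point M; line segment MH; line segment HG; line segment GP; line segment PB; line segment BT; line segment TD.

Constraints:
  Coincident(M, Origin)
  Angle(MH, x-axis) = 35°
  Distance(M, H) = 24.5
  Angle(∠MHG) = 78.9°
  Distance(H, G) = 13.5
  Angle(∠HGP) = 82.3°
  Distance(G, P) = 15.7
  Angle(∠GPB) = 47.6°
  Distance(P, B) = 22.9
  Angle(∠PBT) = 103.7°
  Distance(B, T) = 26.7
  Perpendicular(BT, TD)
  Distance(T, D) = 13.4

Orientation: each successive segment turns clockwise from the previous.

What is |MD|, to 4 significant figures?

43.75

M is at the origin; MH runs at 35.0° with length 24.5, so H = (20.07, 14.05). ∠MHG = 78.9° gives HG at -66.10° from the x-axis; with |HG| = 13.5, G = (25.54, 1.710). ∠HGP = 82.3° gives GP at -163.8° from the x-axis; with |GP| = 15.7, P = (10.46, -2.670). ∠GPB = 47.6° gives PB at 63.80° from the x-axis; with |PB| = 22.9, B = (20.57, 17.88). ∠PBT = 103.7° gives BT at -12.50° from the x-axis; with |BT| = 26.7, T = (46.64, 12.10). BT is perpendicular to TD, so TD runs at -102.5°; with |TD| = 13.4, D = (43.74, -0.9841). Then |MD| = |D − M| = 43.75.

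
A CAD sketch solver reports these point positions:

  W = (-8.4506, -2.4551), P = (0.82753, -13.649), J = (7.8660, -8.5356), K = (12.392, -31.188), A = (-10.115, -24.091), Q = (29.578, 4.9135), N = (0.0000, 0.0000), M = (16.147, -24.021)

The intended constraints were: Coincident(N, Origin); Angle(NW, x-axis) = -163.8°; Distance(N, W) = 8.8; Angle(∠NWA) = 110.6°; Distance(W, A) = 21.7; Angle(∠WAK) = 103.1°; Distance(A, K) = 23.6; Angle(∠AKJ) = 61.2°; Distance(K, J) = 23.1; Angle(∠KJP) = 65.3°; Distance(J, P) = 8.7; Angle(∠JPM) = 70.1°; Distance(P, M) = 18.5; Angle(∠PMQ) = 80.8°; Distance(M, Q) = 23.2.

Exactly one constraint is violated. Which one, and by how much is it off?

Distance(M, Q) = 23.2 — off by 8.70.

N = (0.00, 0.00) ✓; NW at -163.8° ✓; |NW| = 8.800 ✓; ∠NWA = 110.6° ✓; |WA| = 21.70 ✓; ∠WAK = 103.1° ✓; |AK| = 23.60 ✓; ∠AKJ = 61.20° ✓; |KJ| = 23.10 ✓; ∠KJP = 65.30° ✓; |JP| = 8.700 ✓; ∠JPM = 70.10° ✓; |PM| = 18.50 ✓; ∠PMQ = 80.80° ✓; |MQ| = 31.90 ✗.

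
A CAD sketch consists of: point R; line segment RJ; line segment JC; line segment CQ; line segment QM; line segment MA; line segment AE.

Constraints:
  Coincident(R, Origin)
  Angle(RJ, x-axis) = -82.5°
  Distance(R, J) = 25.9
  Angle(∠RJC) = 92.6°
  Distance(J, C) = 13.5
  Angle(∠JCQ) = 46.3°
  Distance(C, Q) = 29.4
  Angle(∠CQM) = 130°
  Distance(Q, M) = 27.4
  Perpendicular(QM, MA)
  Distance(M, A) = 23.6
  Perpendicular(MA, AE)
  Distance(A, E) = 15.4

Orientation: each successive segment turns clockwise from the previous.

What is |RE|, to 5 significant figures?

33.115

The perpendicularity gives MA at right angles to QM, so MA runs at -83.600°; with |MA| = 23.6, A = (36.219, -23.957). MA is perpendicular to AE, so AE runs at -173.60°; with |AE| = 15.4, E = (20.915, -25.673). Then |RE| = |E − R| = 33.115.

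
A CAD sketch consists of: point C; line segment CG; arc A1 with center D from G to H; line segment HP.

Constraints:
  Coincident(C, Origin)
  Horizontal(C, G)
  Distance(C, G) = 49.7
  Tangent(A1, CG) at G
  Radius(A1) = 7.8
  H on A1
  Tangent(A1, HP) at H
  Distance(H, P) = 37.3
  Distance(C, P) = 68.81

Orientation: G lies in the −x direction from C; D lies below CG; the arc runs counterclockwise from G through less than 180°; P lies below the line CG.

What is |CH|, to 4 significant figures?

58.11

Checks: C.y = 0.00, G.y = 0.00 ✓; |DH| = 7.800 ✓; ∠(DH, HP) = 90.00° ✓; |HP| = 37.30 ✓; |CP| = 68.81 ✓.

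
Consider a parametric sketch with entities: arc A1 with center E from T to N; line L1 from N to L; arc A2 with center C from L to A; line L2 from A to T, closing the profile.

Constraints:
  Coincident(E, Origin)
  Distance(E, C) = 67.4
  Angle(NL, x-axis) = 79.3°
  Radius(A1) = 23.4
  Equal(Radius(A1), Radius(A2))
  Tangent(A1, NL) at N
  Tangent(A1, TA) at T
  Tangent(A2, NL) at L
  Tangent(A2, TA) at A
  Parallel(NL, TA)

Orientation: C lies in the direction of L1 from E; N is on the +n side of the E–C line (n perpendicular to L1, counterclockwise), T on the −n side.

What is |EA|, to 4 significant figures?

71.35

Tangency of A1 to both parallel lines with radius 23.4 puts N and T at E ± 23.4·n: N = (-22.99, 4.345), T = (22.99, -4.345). Equal radii place L and A the same way about C: L = C + 23.4·n = (-10.48, 70.57), A = C − 23.4·n = (35.51, 61.88). Then |EA| = |A − E| = 71.35.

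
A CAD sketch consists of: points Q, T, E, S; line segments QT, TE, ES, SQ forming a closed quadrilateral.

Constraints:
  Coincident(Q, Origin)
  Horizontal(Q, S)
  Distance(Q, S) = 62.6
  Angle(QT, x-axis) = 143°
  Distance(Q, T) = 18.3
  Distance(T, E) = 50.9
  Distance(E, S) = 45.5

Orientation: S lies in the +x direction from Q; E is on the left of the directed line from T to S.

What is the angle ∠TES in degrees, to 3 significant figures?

108°

Checks: |TE| = 50.90 ✓; |ES| = 45.50 ✓.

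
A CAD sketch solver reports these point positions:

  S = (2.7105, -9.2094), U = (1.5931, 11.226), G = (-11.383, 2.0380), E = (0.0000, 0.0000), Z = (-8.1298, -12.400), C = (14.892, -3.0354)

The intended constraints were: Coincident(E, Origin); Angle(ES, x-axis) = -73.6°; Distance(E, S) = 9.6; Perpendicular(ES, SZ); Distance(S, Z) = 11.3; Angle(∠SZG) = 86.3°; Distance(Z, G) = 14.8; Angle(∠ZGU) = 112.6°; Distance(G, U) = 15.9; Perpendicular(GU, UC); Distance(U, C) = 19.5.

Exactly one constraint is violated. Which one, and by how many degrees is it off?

Perpendicular(GU, UC) — off by 7.70°.

E = (0.00, 0.00) ✓; ES at -73.60° ✓; |ES| = 9.600 ✓; ∠(ES, SZ) = 90.00° ✓; |SZ| = 11.30 ✓; ∠SZG = 86.30° ✓; |ZG| = 14.80 ✓; ∠ZGU = 112.6° ✓; |GU| = 15.90 ✓; ∠(GU, UC) = 82.30° ✗; |UC| = 19.50 ✓.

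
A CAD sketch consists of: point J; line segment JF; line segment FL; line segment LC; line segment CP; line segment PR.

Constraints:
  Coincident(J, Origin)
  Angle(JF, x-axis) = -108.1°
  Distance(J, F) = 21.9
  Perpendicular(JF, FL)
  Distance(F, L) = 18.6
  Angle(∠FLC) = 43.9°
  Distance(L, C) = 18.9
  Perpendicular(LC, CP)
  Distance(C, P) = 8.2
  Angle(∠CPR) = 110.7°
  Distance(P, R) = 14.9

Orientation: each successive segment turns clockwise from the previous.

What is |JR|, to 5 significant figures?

28.731

LC ⟂ CP, so CP runs at -64.200°; with |CP| = 8.2, P = (-3.8985, -14.194). ∠CPR = 110.7° gives PR at -133.50° from the x-axis; with |PR| = 14.9, R = (-14.155, -25.003). Then |JR| = |R − J| = 28.731.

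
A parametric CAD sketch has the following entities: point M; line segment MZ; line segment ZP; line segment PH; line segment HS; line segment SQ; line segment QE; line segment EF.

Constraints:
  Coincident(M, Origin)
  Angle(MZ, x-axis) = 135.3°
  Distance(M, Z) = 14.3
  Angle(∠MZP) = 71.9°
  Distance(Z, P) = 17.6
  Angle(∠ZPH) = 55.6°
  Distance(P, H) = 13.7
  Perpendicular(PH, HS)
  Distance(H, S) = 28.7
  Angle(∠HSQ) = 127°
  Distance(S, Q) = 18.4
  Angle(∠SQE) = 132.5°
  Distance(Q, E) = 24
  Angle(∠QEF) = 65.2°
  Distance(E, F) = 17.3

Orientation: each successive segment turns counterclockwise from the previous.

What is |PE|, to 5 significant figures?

43.104

∠HSQ = 127.0° gives SQ at 150.80° from the x-axis; with |SQ| = 18.4, Q = (-24.429, 33.592). ∠SQE = 132.5° gives QE at -161.70° from the x-axis; with |QE| = 24.0, E = (-47.215, 26.056). Then |PE| = |E − P| = 43.104.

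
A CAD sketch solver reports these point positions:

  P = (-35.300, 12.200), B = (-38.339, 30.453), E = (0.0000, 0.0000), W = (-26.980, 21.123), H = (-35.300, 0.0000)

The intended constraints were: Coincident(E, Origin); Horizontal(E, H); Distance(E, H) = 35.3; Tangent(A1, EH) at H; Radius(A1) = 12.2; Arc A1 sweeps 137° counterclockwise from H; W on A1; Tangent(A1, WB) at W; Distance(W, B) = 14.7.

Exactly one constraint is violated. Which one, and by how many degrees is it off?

Tangent(A1, WB) at W — off by 3.60°.

E = (0.00, 0.00) ✓; E.y = 0.00, H.y = 0.00 ✓; |EH| = 35.30 ✓; ∠(PH, HE) = 90.00° ✓; |PH| = 12.20 ✓; bearing(P→W) − bearing(P→H) = 137.0° ✓; |PW| = 12.20 ✓; ∠(PW, WB) = 86.40° ✗; |WB| = 14.70 ✓.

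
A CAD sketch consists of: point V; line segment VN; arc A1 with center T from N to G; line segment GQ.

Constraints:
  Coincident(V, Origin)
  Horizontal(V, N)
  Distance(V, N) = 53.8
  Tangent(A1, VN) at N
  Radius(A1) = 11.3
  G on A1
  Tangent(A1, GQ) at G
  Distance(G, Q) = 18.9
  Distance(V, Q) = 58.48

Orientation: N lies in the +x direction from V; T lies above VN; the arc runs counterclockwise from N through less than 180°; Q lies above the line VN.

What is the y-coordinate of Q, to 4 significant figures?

32.67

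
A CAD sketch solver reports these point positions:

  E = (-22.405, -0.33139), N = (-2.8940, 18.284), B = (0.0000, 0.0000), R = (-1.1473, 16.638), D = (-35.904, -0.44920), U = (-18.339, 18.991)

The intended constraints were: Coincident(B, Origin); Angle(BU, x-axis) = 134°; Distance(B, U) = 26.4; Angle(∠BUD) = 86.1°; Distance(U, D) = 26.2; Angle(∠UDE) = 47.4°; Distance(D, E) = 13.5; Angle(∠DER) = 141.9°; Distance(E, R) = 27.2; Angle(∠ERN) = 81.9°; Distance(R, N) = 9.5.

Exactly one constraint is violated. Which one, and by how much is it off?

Distance(R, N) = 9.5 — off by 7.10.

B = (0.00, 0.00) ✓; BU at 134.0° ✓; |BU| = 26.40 ✓; ∠BUD = 86.10° ✓; |UD| = 26.20 ✓; ∠UDE = 47.40° ✓; |DE| = 13.50 ✓; ∠DER = 141.9° ✓; |ER| = 27.20 ✓; ∠ERN = 81.90° ✓; |RN| = 2.400 ✗.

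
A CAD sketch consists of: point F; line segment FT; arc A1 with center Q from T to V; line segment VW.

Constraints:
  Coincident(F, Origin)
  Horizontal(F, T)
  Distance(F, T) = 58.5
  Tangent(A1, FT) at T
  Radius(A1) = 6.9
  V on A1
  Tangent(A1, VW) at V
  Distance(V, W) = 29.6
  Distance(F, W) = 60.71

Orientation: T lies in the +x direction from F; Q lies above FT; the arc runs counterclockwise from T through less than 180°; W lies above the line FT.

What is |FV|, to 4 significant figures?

65.25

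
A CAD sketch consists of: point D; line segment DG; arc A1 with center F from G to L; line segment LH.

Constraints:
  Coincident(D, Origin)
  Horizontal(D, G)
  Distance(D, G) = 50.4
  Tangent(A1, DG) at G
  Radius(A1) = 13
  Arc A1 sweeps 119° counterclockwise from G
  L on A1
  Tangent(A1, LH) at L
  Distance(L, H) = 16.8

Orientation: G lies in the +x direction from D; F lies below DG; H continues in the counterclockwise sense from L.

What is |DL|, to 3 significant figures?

43.5

A1 meets DG tangentially, so FG is at right angles to DG, so F = G + (0, -13) = (50.4, -13.0). On A1, G sits at bearing 90° from F; a 119° counterclockwise sweep puts L at bearing 209°, so L = F + 13.0·(cos 209°, sin 209°) = (39.0, -19.3). Then |DL| = |L − D| = 43.5.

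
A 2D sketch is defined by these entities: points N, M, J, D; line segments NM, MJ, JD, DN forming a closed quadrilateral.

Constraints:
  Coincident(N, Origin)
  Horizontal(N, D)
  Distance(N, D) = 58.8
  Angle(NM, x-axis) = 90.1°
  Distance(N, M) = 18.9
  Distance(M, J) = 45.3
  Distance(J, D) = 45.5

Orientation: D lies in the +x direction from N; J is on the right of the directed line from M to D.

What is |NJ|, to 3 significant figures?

29.2

N is at the origin; N and D share the same y with |ND| = 58.8 and D in +x, so D = (58.8, 0). NM runs at 90.1° with |NM| = 18.9, so M = (-0.0330, 18.9). J is determined by |MJ| = 45.3 and |JD| = 45.5 together: it lies at the intersection of circle(M, 45.3) and circle(D, 45.5). With |MD| = 61.8, the foot of the radical line on MD is 30.8 from M and the perpendicular offset is √(45.3² − 30.8²) = 33.3. Taking the right-of-MD solution: J = (19.1, -22.2).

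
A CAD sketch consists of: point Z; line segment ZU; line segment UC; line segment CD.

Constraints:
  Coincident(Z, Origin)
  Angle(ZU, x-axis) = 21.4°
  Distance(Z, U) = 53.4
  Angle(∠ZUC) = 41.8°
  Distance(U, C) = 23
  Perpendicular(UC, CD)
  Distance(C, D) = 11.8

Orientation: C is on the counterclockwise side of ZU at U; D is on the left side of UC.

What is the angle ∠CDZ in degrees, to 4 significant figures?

144.8°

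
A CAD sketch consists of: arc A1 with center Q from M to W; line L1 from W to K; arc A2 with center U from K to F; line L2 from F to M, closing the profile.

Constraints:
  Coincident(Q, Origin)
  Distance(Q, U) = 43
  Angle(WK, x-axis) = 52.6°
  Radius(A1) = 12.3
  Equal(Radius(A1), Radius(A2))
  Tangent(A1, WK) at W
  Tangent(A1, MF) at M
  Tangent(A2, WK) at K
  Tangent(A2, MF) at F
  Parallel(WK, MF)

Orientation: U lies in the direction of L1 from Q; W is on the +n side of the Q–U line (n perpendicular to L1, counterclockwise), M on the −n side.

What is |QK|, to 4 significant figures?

44.72

The slot axis is L1's direction at 52.6°, so u = (cos 52.6°, sin 52.6°) = (0.6074, 0.7944) and n = (−sin 52.6°, cos 52.6°) = (-0.7944, 0.6074). Q is at the origin and U lies 43.0 along u from Q, so U = 43.0·u = (26.12, 34.16). Tangency of A1 to both parallel lines with radius 12.3 puts W and M at Q ± 12.3·n: W = (-9.771, 7.471), M = (9.771, -7.471). Equal radii place K and F the same way about U: K = U + 12.3·n = (16.35, 41.63), F = U − 12.3·n = (35.89, 26.69). Then |QK| = |K − Q| = 44.72.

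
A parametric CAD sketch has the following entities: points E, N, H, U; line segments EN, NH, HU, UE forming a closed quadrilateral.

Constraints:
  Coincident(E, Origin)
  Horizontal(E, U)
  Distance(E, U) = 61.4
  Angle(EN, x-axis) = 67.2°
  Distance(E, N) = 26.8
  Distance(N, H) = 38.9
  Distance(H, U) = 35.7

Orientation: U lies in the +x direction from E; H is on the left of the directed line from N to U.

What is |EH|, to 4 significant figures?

58.66

E is at the origin; EU is horizontal with |EU| = 61.4 and U in +x, so U = (61.4, 0). EN runs at 67.2° with |EN| = 26.8, so N = (10.39, 24.71). H is determined by |NH| = 38.9 and |HU| = 35.7 together: it lies at the intersection of circle(N, 38.9) and circle(U, 35.7). With |NU| = 56.68, the foot of the radical line on NU is 30.45 from N and the perpendicular offset is √(38.9² − 30.45²) = 24.21. Taking the left-of-NU solution: H = (48.34, 33.23).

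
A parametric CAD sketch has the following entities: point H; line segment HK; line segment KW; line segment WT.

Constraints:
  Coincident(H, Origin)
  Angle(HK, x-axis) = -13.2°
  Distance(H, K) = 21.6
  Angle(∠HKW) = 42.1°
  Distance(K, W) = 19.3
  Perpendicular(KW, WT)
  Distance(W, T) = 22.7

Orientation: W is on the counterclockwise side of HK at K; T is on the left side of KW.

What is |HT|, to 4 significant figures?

8.847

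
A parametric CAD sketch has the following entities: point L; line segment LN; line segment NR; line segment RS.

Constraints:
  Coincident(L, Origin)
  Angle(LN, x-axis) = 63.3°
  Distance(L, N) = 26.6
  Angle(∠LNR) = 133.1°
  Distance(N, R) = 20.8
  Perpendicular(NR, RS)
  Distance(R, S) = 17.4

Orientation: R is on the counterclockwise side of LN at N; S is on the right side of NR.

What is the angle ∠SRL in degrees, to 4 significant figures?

116.5°

L is at the origin; LN runs at 63.3° with length 26.6, so N = 26.6·(cos 63.3°, sin 63.3°) = (11.95, 23.76). ∠LNR = 133.1°, so NR runs at 63.3° + (180° − 133.1°) = 110.2° from the x-axis; with |NR| = 20.8, R = N + 20.8·(cos 110.2°, sin 110.2°) = (4.770, 43.28). NR is perpendicular to RS; with |RS| = 17.4 on the right of NR, S = R + 17.4·(0.9385, 0.3453) = (21.10, 49.29). Then cos ∠SRL = RS·RL / (|RS||RL|), giving 116.5°.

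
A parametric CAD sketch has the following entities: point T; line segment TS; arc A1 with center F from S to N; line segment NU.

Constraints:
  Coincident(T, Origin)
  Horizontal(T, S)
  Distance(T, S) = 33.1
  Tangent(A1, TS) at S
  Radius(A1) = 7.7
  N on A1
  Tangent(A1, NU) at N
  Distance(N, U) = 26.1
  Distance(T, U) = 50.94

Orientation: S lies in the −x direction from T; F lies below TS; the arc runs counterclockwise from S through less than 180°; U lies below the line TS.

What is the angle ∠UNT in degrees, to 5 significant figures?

94.717°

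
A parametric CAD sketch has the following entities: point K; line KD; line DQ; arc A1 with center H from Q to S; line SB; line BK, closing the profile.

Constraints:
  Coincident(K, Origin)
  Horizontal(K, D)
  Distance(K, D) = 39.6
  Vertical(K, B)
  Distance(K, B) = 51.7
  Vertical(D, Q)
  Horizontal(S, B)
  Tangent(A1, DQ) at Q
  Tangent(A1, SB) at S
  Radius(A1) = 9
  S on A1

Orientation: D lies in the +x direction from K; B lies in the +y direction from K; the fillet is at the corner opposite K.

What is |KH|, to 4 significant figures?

52.53

K and B share the same x with |KB| = 51.7 and B on the +y side, so B = (0.000, 51.70). The virtual corner opposite K is at (39.60, 51.70). Tangency of A1 to DQ means the radius HQ is perpendicular to DQ and since A1 is tangent to SB there, HS ⟂ SB, with radius 9.0, so the center H sits 9.0 in from both sides at H = (30.60, 42.70). Then |KH| = |H − K| = 52.53.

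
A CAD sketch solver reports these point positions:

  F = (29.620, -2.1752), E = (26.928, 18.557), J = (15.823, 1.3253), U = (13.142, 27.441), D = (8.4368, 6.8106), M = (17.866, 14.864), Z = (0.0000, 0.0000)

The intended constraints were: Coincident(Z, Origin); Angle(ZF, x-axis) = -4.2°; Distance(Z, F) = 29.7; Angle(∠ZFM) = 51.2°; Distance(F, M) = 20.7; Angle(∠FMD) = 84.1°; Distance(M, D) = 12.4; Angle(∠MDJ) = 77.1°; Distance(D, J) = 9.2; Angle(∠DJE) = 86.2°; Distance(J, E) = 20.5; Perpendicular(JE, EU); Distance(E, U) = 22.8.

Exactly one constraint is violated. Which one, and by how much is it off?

Distance(E, U) = 22.8 — off by 6.40.

Z = (0.00, 0.00) ✓; ZF at -4.200° ✓; |ZF| = 29.70 ✓; ∠ZFM = 51.20° ✓; |FM| = 20.70 ✓; ∠FMD = 84.10° ✓; |MD| = 12.40 ✓; ∠MDJ = 77.10° ✓; |DJ| = 9.200 ✓; ∠DJE = 86.20° ✓; |JE| = 20.50 ✓; ∠(JE, EU) = 90.00° ✓; |EU| = 16.40 ✗.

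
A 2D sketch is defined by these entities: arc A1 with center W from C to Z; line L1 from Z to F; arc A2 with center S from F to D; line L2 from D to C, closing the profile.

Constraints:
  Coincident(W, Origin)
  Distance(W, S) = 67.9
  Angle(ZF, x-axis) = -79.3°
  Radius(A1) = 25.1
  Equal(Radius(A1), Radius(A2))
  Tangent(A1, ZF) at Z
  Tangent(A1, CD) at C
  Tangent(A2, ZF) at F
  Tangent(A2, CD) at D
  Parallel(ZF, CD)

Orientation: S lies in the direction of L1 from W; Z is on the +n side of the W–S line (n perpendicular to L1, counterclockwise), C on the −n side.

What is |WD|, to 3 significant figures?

72.4

The slot axis is L1's direction at -79.3°, so u = (cos -79.3°, sin -79.3°) = (0.186, -0.983) and n = (−sin -79.3°, cos -79.3°) = (0.983, 0.186). W is at the origin and S lies 67.9 along u from W, so S = 67.9·u = (12.6, -66.7). Tangency of A1 to both parallel lines with radius 25.1 puts Z and C at W ± 25.1·n: Z = (24.7, 4.66), C = (-24.7, -4.66). Equal radii place F and D the same way about S: F = S + 25.1·n = (37.3, -62.1), D = S − 25.1·n = (-12.1, -71.4). Then |WD| = |D − W| = 72.4.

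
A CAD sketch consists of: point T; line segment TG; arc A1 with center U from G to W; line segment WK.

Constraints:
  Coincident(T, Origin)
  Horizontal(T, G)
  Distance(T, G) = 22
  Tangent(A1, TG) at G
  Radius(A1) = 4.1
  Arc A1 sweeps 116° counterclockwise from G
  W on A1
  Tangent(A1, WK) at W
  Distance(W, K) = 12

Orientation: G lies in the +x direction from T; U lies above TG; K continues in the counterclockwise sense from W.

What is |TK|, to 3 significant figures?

26.4

T is at the origin; T and G share the same y with |TG| = 22.0 and G on the +x side, so G = (22.0, 0.00). A1 meets TG tangentially, so UG is at right angles to TG, so U = G + (0, 4.1) = (22.0, 4.10). On A1, G sits at bearing -90° from U; a 116° counterclockwise sweep puts W at bearing 26°, so W = U + 4.1·(cos 26°, sin 26°) = (25.7, 5.90). The tangent condition forces UW to be normal to WK, so WK runs along (−sin 26°, cos 26°); with |WK| = 12.0, K = (20.4, 16.7). Then |TK| = |K − T| = 26.4.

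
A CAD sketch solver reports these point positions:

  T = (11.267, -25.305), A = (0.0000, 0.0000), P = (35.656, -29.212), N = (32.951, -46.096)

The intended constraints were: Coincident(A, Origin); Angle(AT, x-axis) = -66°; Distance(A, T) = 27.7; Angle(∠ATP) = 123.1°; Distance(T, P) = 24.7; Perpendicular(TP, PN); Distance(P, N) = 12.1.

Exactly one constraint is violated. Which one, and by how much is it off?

Distance(P, N) = 12.1 — off by 5.00.

A = (0.00, 0.00) ✓; AT at -66.00° ✓; |AT| = 27.70 ✓; ∠ATP = 123.1° ✓; |TP| = 24.70 ✓; ∠(TP, PN) = 90.00° ✓; |PN| = 17.10 ✗.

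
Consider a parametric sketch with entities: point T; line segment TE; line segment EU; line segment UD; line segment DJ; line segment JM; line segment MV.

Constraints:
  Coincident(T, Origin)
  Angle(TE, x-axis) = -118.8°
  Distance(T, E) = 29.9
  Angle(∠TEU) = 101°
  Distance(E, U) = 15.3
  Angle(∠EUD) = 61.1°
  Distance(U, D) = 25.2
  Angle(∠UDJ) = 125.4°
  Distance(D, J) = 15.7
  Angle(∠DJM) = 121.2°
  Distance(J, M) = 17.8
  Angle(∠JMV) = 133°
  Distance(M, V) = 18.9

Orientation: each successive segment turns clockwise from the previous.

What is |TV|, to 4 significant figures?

40.94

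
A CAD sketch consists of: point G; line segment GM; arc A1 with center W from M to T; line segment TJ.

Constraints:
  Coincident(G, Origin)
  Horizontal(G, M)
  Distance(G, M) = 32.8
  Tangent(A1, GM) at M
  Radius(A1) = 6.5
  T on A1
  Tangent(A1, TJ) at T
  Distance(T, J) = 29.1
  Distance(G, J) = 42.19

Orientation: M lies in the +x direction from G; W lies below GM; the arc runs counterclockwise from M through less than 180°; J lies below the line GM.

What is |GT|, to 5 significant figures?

26.983

Checks: ∠(WM, MG) = 90.00° ✓; |WT| = 6.500 ✓; ∠(WT, TJ) = 90.00° ✓; |TJ| = 29.10 ✓; |GJ| = 42.19 ✓.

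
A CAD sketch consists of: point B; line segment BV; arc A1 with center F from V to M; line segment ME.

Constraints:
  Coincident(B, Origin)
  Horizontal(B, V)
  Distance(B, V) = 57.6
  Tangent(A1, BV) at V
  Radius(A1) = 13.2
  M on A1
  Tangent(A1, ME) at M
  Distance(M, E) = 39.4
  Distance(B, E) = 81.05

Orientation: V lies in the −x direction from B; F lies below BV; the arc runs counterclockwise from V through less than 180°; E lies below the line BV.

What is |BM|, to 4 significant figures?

72.28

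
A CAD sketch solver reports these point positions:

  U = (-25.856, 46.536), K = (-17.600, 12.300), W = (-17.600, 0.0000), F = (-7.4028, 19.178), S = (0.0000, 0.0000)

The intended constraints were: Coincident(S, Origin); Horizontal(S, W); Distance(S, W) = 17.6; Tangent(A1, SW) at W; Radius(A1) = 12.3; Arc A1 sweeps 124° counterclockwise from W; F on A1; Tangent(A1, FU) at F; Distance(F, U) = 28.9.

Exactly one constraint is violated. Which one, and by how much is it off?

Distance(F, U) = 28.9 — off by 4.10.

S = (0.00, 0.00) ✓; S.y = 0.00, W.y = 0.00 ✓; |SW| = 17.60 ✓; ∠(KW, WS) = 90.00° ✓; |KW| = 12.30 ✓; bearing(K→F) − bearing(K→W) = 124.0° ✓; |KF| = 12.30 ✓; ∠(KF, FU) = 90.00° ✓; |FU| = 33.00 ✗.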